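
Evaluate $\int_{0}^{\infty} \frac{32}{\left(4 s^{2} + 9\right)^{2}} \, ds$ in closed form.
$\frac{4 \pi}{27}$

Start from the standard arctangent integral
$$J(a) = \int_{0}^{\infty} \frac{2}{a^{2} + s^{2}} \, ds = \frac{\pi}{a}.$$

Differentiating under the integral sign with respect to $a$,
$$\frac{dJ}{da} = \int_{0}^{\infty} - \frac{4 a}{\left(a^{2} + s^{2}\right)^{2}} \, ds = - \frac{\pi}{a^{2}},$$
so $\int_{0}^{\infty} \frac{2}{\left(a^{2} + s^{2}\right)^{2}} \, ds = \frac{\pi}{2 a^{3}}$.

Setting $a = \frac{3}{2}$:
$$I = \frac{4 \pi}{27}.$$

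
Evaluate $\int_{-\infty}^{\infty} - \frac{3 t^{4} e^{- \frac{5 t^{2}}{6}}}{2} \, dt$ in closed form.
$- \frac{81 \sqrt{30} \sqrt{\pi}}{250}$

Begin with the known integral
$$J(a) = \int_{-\infty}^{\infty} - \frac{3 e^{- a t^{2}}}{2} \, dt = - \frac{3 \sqrt{\pi}}{2 \sqrt{a}}.$$

Differentiating under the integral sign brings down a factor of $(-t^2)$:
$$\frac{dJ}{da} = \int_{-\infty}^{\infty} \frac{3 t^{2} e^{- a t^{2}}}{2} \, dt = \frac{3 \sqrt{\pi}}{4 a^{\frac{3}{2}}}.$$

Repeating twice in total — each differentiation brings down another $(-t^2)$ — gives
$$\frac{d^{2}J}{da^{2}} = \int_{-\infty}^{\infty} - \frac{3 t^{4} e^{- a t^{2}}}{2} \, dt = - \frac{9 \sqrt{\pi}}{8 a^{\frac{5}{2}}},$$
and the integrand here is exactly the target integrand, so $I = - \frac{9 \sqrt{\pi}}{8 a^{\frac{5}{2}}}$.

Setting $a = \frac{5}{6}$:
$$I = - \frac{81 \sqrt{30} \sqrt{\pi}}{250}.$$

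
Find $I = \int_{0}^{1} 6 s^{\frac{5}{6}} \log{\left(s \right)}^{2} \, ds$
$\frac{2592}{1331}$

Consider the simpler parametrised integral
$$J(a) = \int_{0}^{1} 6 s^{a} \, ds = \frac{6}{a + 1}.$$

Differentiating under the integral sign brings down a factor of $\ln s$:
$$\frac{dJ}{da} = \int_{0}^{1} 6 s^{a} \log{\left(s \right)} \, ds = - \frac{6}{\left(a + 1\right)^{2}}.$$

Repeating twice in total — each differentiation brings down another $\ln s$ — gives
$$\frac{d^{2}J}{da^{2}} = \int_{0}^{1} 6 s^{a} \log{\left(s \right)}^{2} \, ds = \frac{12}{\left(a + 1\right)^{3}},$$
and the integrand here is exactly the target integrand, so $I = \frac{12}{\left(a + 1\right)^{3}}$.

Setting $a = \frac{5}{6}$:
$$I = \frac{2592}{1331}.$$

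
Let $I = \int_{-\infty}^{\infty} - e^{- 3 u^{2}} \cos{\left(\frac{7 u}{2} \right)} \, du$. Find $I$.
$- \frac{\sqrt{3} \sqrt{\pi}}{3 e^{\frac{49}{48}}}$

Treat the cosine frequency as a parameter and define $I(b) = \int_{-\infty}^{\infty} - e^{- 3 u^{2}} \cos{\left(b u \right)} \, du$.

Differentiating under the integral sign,
$$I'(b) = \int_{-\infty}^{\infty} u e^{- 3 u^{2}} \sin{\left(b u \right)} \, du.$$

Integrate $\int_{-\infty}^{\infty} u \sin(b u)\, e^{- 3 u^{2}}\, du$ by parts with $w = \sin(b u)$ and $dv = u\, e^{- 3 u^{2}}\, du$, giving $v = - \frac{e^{- 3 u^{2}}}{6}$. The boundary term vanishes and
$$\int_{-\infty}^{\infty} u \sin(b u)\, e^{- 3 u^{2}}\, du = \frac{b}{6} \int_{-\infty}^{\infty} \cos(b u)\, e^{- 3 u^{2}}\, du,$$
so $I'(b) = - \frac{b}{6}\, I(b)$.

This is a separable first-order ODE; solving with the initial condition $I(0) = \int_{-\infty}^{\infty} - e^{- 3 u^{2}}\,du = - \frac{\sqrt{3} \sqrt{\pi}}{3}$ gives
$$I(b) = - \frac{\sqrt{3} \sqrt{\pi} e^{- \frac{b^{2}}{12}}}{3}.$$

Setting $b = \frac{7}{2}$:
$$I = - \frac{\sqrt{3} \sqrt{\pi}}{3 e^{\frac{49}{48}}}.$$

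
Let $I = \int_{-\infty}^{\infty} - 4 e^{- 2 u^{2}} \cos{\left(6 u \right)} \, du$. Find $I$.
$- \frac{2 \sqrt{2} \sqrt{\pi}}{e^{\frac{9}{2}}}$

Let $b$ denote the cosine frequency and define $I(b) = \int_{-\infty}^{\infty} - 4 e^{- 2 u^{2}} \cos{\left(b u \right)} \, du$.

Differentiating under the integral sign,
$$I'(b) = \int_{-\infty}^{\infty} 4 u e^{- 2 u^{2}} \sin{\left(b u \right)} \, du.$$

Integrate $\int_{-\infty}^{\infty} u \sin(b u)\, e^{- 2 u^{2}}\, du$ by parts with $w = \sin(b u)$ and $dv = u\, e^{- 2 u^{2}}\, du$, giving $v = - \frac{e^{- 2 u^{2}}}{4}$. The boundary term vanishes and
$$\int_{-\infty}^{\infty} u \sin(b u)\, e^{- 2 u^{2}}\, du = \frac{b}{4} \int_{-\infty}^{\infty} \cos(b u)\, e^{- 2 u^{2}}\, du,$$
so $I'(b) = - \frac{b}{4}\, I(b)$.

This is a separable first-order ODE; solving with the initial condition $I(0) = \int_{-\infty}^{\infty} - 4 e^{- 2 u^{2}}\,du = - 2 \sqrt{2} \sqrt{\pi}$ gives
$$I(b) = - 2 \sqrt{2} \sqrt{\pi} e^{- \frac{b^{2}}{8}}.$$

Setting $b = 6$:
$$I = - \frac{2 \sqrt{2} \sqrt{\pi}}{e^{\frac{9}{2}}}.$$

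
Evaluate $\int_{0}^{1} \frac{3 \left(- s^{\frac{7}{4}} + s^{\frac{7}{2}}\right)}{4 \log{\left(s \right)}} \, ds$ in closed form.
$\frac{3 \log{\left(\frac{18}{11} \right)}}{4}$

Introduce a parameter $a$ in the exponent: let $I(a) = \int_{0}^{1} \frac{3 \left(- s^{\frac{7}{4}} + s^{a}\right)}{4 \log{\left(s \right)}} \, ds$.

Since $\dfrac{\partial}{\partial a}\,s^{a} = s^{a} \ln s$, the $\ln s$ in the denominator cancels and
$$\frac{dI}{da} = \int_{0}^{1} \frac{3}{4} s^{a} \, ds = \frac{3}{4} \left[\frac{s^{a+1}}{a+1}\right]_0^1 = \frac{3}{4 \left(a + 1\right)}.$$

Integrating with respect to $a$ gives $I(a) = \frac{3 \log{\left(\frac{4 a}{11} + \frac{4}{11} \right)}}{4} + C$.

At $a = \frac{7}{4}$ the integrand is identically $0$, so $I(\frac{7}{4}) = 0$. The closed form gives $0$, hence $C = 0$.

Setting $a = \frac{7}{2}$:
$$I = \frac{3 \log{\left(\frac{18}{11} \right)}}{4}.$$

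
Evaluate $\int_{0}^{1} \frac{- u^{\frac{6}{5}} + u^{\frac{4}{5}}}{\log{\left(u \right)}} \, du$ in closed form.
$\log{\left(\frac{9}{11} \right)}$

Introduce a parameter $a$ in the exponent: let $I(a) = \int_{0}^{1} \frac{- u^{\frac{6}{5}} + u^{a}}{\log{\left(u \right)}} \, du$.

Since $\dfrac{\partial}{\partial a}\,u^{a} = u^{a} \ln u$, the $\ln u$ in the denominator cancels and
$$\frac{dI}{da} = \int_{0}^{1} u^{a} \, du = \left[\frac{u^{a+1}}{a+1}\right]_0^1 = \frac{1}{a + 1}.$$

Integrating with respect to $a$ gives $I(a) = \log{\left(\frac{5 a}{11} + \frac{5}{11} \right)} + C$.

At $a = \frac{6}{5}$ the integrand is identically $0$, so $I(\frac{6}{5}) = 0$. The closed form gives $0$, hence $C = 0$.

Setting $a = \frac{4}{5}$:
$$I = \log{\left(\frac{9}{11} \right)}.$$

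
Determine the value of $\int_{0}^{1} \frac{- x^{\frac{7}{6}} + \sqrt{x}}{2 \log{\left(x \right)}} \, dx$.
$- \frac{\log{\left(13 \right)}}{2} + \log{\left(3 \right)}$

Introduce a parameter $a$ in the exponent: let $I(a) = \int_{0}^{1} \frac{\sqrt{x} - x^{a}}{2 \log{\left(x \right)}} \, dx$.

Since $\dfrac{\partial}{\partial a}\,x^{a} = x^{a} \ln x$, the $\ln x$ in the denominator cancels and
$$\frac{dI}{da} = \int_{0}^{1} - \frac{1}{2} x^{a} \, dx = - \frac{1}{2} \left[\frac{x^{a+1}}{a+1}\right]_0^1 = - \frac{1}{2 a + 2}.$$

Integrating with respect to $a$ gives $I(a) = - \frac{\log{\left(a + 1 \right)}}{2} - \frac{\log{\left(2 \right)}}{2} + \frac{\log{\left(3 \right)}}{2} + C$.

At $a = \frac{1}{2}$ the integrand is identically $0$, so $I(\frac{1}{2}) = 0$. The closed form gives $0$, hence $C = 0$.

Setting $a = \frac{7}{6}$:
$$I = - \frac{\log{\left(13 \right)}}{2} + \log{\left(3 \right)}.$$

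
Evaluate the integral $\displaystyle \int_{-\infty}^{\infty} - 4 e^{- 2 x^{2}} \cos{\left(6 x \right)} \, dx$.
$- \frac{2 \sqrt{2} \sqrt{\pi}}{e^{\frac{9}{2}}}$

Let $b$ denote the cosine frequency and define $I(b) = \int_{-\infty}^{\infty} - 4 e^{- 2 x^{2}} \cos{\left(b x \right)} \, dx$.

Differentiating under the integral sign,
$$I'(b) = \int_{-\infty}^{\infty} 4 x e^{- 2 x^{2}} \sin{\left(b x \right)} \, dx.$$

Integrate $\int_{-\infty}^{\infty} x \sin(b x)\, e^{- 2 x^{2}}\, dx$ by parts with $u = \sin(b x)$ and $dv = x\, e^{- 2 x^{2}}\, dx$, giving $v = - \frac{e^{- 2 x^{2}}}{4}$. The boundary term vanishes and
$$\int_{-\infty}^{\infty} x \sin(b x)\, e^{- 2 x^{2}}\, dx = \frac{b}{4} \int_{-\infty}^{\infty} \cos(b x)\, e^{- 2 x^{2}}\, dx,$$
so $I'(b) = - \frac{b}{4}\, I(b)$.

This is a separable first-order ODE; solving with the initial condition $I(0) = \int_{-\infty}^{\infty} - 4 e^{- 2 x^{2}}\,dx = - 2 \sqrt{2} \sqrt{\pi}$ gives
$$I(b) = - 2 \sqrt{2} \sqrt{\pi} e^{- \frac{b^{2}}{8}}.$$

Setting $b = 6$:
$$I = - \frac{2 \sqrt{2} \sqrt{\pi}}{e^{\frac{9}{2}}}.$$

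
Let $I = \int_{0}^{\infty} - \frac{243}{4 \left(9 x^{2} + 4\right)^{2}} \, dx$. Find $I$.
$- \frac{81 \pi}{128}$

Recall the elementary integral
$$J(a) = \int_{0}^{\infty} - \frac{3}{4 \left(a^{2} + x^{2}\right)} \, dx = - \frac{3 \pi}{8 a}.$$

Differentiating under the integral sign with respect to $a$,
$$\frac{dJ}{da} = \int_{0}^{\infty} \frac{3 a}{2 \left(a^{2} + x^{2}\right)^{2}} \, dx = \frac{3 \pi}{8 a^{2}},$$
so $\int_{0}^{\infty} - \frac{3}{4 \left(a^{2} + x^{2}\right)^{2}} \, dx = - \frac{3 \pi}{16 a^{3}}$.

Setting $a = \frac{2}{3}$:
$$I = - \frac{81 \pi}{128}.$$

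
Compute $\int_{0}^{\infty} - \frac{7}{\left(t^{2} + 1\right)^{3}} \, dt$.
$- \frac{21 \pi}{16}$

Recall the elementary integral
$$J(a) = \int_{0}^{\infty} - \frac{7}{a^{2} + t^{2}} \, dt = - \frac{7 \pi}{2 a}.$$

Differentiating under the integral sign with respect to $a$,
$$\frac{dJ}{da} = \int_{0}^{\infty} \frac{14 a}{\left(a^{2} + t^{2}\right)^{2}} \, dt = \frac{7 \pi}{2 a^{2}},$$
so $\int_{0}^{\infty} - \frac{7}{\left(a^{2} + t^{2}\right)^{2}} \, dt = - \frac{7 \pi}{4 a^{3}}$.

Repeating — each differentiation of $1/(t^2+a^2)^j$ produces $-2ja/(t^2+a^2)^{j+1}$ — and dividing through by $-2ja$ at each step yields, after $2$ differentiations in total,
$$\int_{0}^{\infty} - \frac{7}{\left(a^{2} + t^{2}\right)^{3}} \, dt = - \frac{21 \pi}{16 a^{5}}.$$

Setting $a = 1$:
$$I = - \frac{21 \pi}{16}.$$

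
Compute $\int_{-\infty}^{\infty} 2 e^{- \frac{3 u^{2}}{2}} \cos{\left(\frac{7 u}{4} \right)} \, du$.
$\frac{2 \sqrt{6} \sqrt{\pi}}{3 e^{\frac{49}{96}}}$

Treat the cosine frequency as a parameter and define $I(b) = \int_{-\infty}^{\infty} 2 e^{- \frac{3 u^{2}}{2}} \cos{\left(b u \right)} \, du$.

Differentiating under the integral sign,
$$I'(b) = \int_{-\infty}^{\infty} - 2 u e^{- \frac{3 u^{2}}{2}} \sin{\left(b u \right)} \, du.$$

Integrate $\int_{-\infty}^{\infty} u \sin(b u)\, e^{- \frac{3 u^{2}}{2}}\, du$ by parts with $w = \sin(b u)$ and $dv = u\, e^{- \frac{3 u^{2}}{2}}\, du$, giving $v = - \frac{e^{- \frac{3 u^{2}}{2}}}{3}$. The boundary term vanishes and
$$\int_{-\infty}^{\infty} u \sin(b u)\, e^{- \frac{3 u^{2}}{2}}\, du = \frac{b}{3} \int_{-\infty}^{\infty} \cos(b u)\, e^{- \frac{3 u^{2}}{2}}\, du,$$
so $I'(b) = - \frac{b}{3}\, I(b)$.

This is a separable first-order ODE; solving with the initial condition $I(0) = \int_{-\infty}^{\infty} 2 e^{- \frac{3 u^{2}}{2}}\,du = \frac{2 \sqrt{6} \sqrt{\pi}}{3}$ gives
$$I(b) = \frac{2 \sqrt{6} \sqrt{\pi} e^{- \frac{b^{2}}{6}}}{3}.$$

Setting $b = \frac{7}{4}$:
$$I = \frac{2 \sqrt{6} \sqrt{\pi}}{3 e^{\frac{49}{96}}}.$$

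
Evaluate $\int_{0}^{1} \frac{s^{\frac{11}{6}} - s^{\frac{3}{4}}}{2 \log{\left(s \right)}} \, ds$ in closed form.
$\log{\left(\frac{\sqrt{714}}{21} \right)}$

Replace the exponent $\frac{3}{4}$ by a parameter $a$: let $I(a) = \int_{0}^{1} \frac{s^{\frac{11}{6}} - s^{a}}{2 \log{\left(s \right)}} \, ds$.

Since $\dfrac{\partial}{\partial a}\,s^{a} = s^{a} \ln s$, the $\ln s$ in the denominator cancels and
$$\frac{dI}{da} = \int_{0}^{1} - \frac{1}{2} s^{a} \, ds = - \frac{1}{2} \left[\frac{s^{a+1}}{a+1}\right]_0^1 = - \frac{1}{2 a + 2}.$$

Integrating with respect to $a$ gives $I(a) = - \frac{\log{\left(a + 1 \right)}}{2} - \frac{\log{\left(6 \right)}}{2} + \frac{\log{\left(17 \right)}}{2} + C$.

At $a = \frac{11}{6}$ the integrand is identically $0$, so $I(\frac{11}{6}) = 0$. The closed form gives $0$, hence $C = 0$.

Setting $a = \frac{3}{4}$:
$$I = \log{\left(\frac{\sqrt{714}}{21} \right)}.$$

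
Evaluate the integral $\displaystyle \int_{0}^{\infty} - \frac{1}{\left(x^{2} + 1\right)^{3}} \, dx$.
$- \frac{3 \pi}{16}$

Start from the standard arctangent integral
$$J(a) = \int_{0}^{\infty} - \frac{1}{a^{2} + x^{2}} \, dx = - \frac{\pi}{2 a}.$$

Differentiating under the integral sign with respect to $a$,
$$\frac{dJ}{da} = \int_{0}^{\infty} \frac{2 a}{\left(a^{2} + x^{2}\right)^{2}} \, dx = \frac{\pi}{2 a^{2}},$$
so $\int_{0}^{\infty} - \frac{1}{\left(a^{2} + x^{2}\right)^{2}} \, dx = - \frac{\pi}{4 a^{3}}$.

Repeating — each differentiation of $1/(x^2+a^2)^j$ produces $-2ja/(x^2+a^2)^{j+1}$ — and dividing through by $-2ja$ at each step yields, after $2$ differentiations in total,
$$\int_{0}^{\infty} - \frac{1}{\left(a^{2} + x^{2}\right)^{3}} \, dx = - \frac{3 \pi}{16 a^{5}}.$$

Setting $a = 1$:
$$I = - \frac{3 \pi}{16}.$$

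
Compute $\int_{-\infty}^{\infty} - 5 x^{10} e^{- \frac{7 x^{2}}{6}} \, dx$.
$- \frac{164025 \sqrt{42} \sqrt{\pi}}{16807}$

Consider the simpler parametrised integral
$$J(a) = \int_{-\infty}^{\infty} - 5 e^{- a x^{2}} \, dx = - \frac{5 \sqrt{\pi}}{\sqrt{a}}.$$

Differentiating under the integral sign brings down a factor of $(-x^2)$:
$$\frac{dJ}{da} = \int_{-\infty}^{\infty} 5 x^{2} e^{- a x^{2}} \, dx = \frac{5 \sqrt{\pi}}{2 a^{\frac{3}{2}}}.$$

Repeating $5$ times in total — each differentiation brings down another $(-x^2)$ — gives
$$\frac{d^{5}J}{da^{5}} = \int_{-\infty}^{\infty} 5 x^{10} e^{- a x^{2}} \, dx = \frac{4725 \sqrt{\pi}}{32 a^{\frac{11}{2}}},$$
and the integrand here is $(-1)^{5}$ times the target integrand, so $I = (-1)^{5}\,\frac{d^{5}J}{da^{5}} = - \frac{4725 \sqrt{\pi}}{32 a^{\frac{11}{2}}}$.

Setting $a = \frac{7}{6}$:
$$I = - \frac{164025 \sqrt{42} \sqrt{\pi}}{16807}.$$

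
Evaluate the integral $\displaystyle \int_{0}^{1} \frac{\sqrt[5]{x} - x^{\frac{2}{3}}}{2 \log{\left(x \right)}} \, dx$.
$\log{\left(\frac{3 \sqrt{2}}{5} \right)}$

Replace the exponent $\frac{1}{5}$ by a parameter $a$: let $I(a) = \int_{0}^{1} \frac{- x^{\frac{2}{3}} + x^{a}}{2 \log{\left(x \right)}} \, dx$.

Since $\dfrac{\partial}{\partial a}\,x^{a} = x^{a} \ln x$, the $\ln x$ in the denominator cancels and
$$\frac{dI}{da} = \int_{0}^{1} \frac{1}{2} x^{a} \, dx = \frac{1}{2} \left[\frac{x^{a+1}}{a+1}\right]_0^1 = \frac{1}{2 \left(a + 1\right)}.$$

Integrating with respect to $a$ gives $I(a) = \log{\left(\frac{\sqrt{15} \sqrt{a + 1}}{5} \right)} + C$.

At $a = \frac{2}{3}$ the integrand is identically $0$, so $I(\frac{2}{3}) = 0$. The closed form gives $0$, hence $C = 0$.

Setting $a = \frac{1}{5}$:
$$I = \log{\left(\frac{3 \sqrt{2}}{5} \right)}.$$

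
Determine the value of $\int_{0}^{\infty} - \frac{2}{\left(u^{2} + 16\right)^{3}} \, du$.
$- \frac{3 \pi}{8192}$

Recall the elementary integral
$$J(a) = \int_{0}^{\infty} - \frac{2}{a^{2} + u^{2}} \, du = - \frac{\pi}{a}.$$

Differentiating under the integral sign with respect to $a$,
$$\frac{dJ}{da} = \int_{0}^{\infty} \frac{4 a}{\left(a^{2} + u^{2}\right)^{2}} \, du = \frac{\pi}{a^{2}},$$
so $\int_{0}^{\infty} - \frac{2}{\left(a^{2} + u^{2}\right)^{2}} \, du = - \frac{\pi}{2 a^{3}}$.

Repeating — each differentiation of $1/(u^2+a^2)^j$ produces $-2ja/(u^2+a^2)^{j+1}$ — and dividing through by $-2ja$ at each step yields, after $2$ differentiations in total,
$$\int_{0}^{\infty} - \frac{2}{\left(a^{2} + u^{2}\right)^{3}} \, du = - \frac{3 \pi}{8 a^{5}}.$$

Setting $a = 4$:
$$I = - \frac{3 \pi}{8192}.$$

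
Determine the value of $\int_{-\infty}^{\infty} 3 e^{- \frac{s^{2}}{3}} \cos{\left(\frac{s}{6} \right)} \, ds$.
$\frac{3 \sqrt{3} \sqrt{\pi}}{e^{\frac{1}{48}}}$

Define $I(b) = \int_{-\infty}^{\infty} 3 e^{- \frac{s^{2}}{3}} \cos{\left(b s \right)} \, ds$.

Differentiating under the integral sign,
$$I'(b) = \int_{-\infty}^{\infty} - 3 s e^{- \frac{s^{2}}{3}} \sin{\left(b s \right)} \, ds.$$

Integrate $\int_{-\infty}^{\infty} s \sin(b s)\, e^{- \frac{s^{2}}{3}}\, ds$ by parts with $u = \sin(b s)$ and $dv = s\, e^{- \frac{s^{2}}{3}}\, ds$, giving $v = - \frac{3 e^{- \frac{s^{2}}{3}}}{2}$. The boundary term vanishes and
$$\int_{-\infty}^{\infty} s \sin(b s)\, e^{- \frac{s^{2}}{3}}\, ds = \frac{3 b}{2} \int_{-\infty}^{\infty} \cos(b s)\, e^{- \frac{s^{2}}{3}}\, ds,$$
so $I'(b) = - \frac{3 b}{2}\, I(b)$.

This is a separable first-order ODE; solving with the initial condition $I(0) = \int_{-\infty}^{\infty} 3 e^{- \frac{s^{2}}{3}}\,ds = 3 \sqrt{3} \sqrt{\pi}$ gives
$$I(b) = 3 \sqrt{3} \sqrt{\pi} e^{- \frac{3 b^{2}}{4}}.$$

Setting $b = \frac{1}{6}$:
$$I = \frac{3 \sqrt{3} \sqrt{\pi}}{e^{\frac{1}{48}}}.$$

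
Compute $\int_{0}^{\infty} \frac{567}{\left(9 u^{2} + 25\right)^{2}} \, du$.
$\frac{189 \pi}{500}$

Start from the standard arctangent integral
$$J(a) = \int_{0}^{\infty} \frac{7}{a^{2} + u^{2}} \, du = \frac{7 \pi}{2 a}.$$

Differentiating under the integral sign with respect to $a$,
$$\frac{dJ}{da} = \int_{0}^{\infty} - \frac{14 a}{\left(a^{2} + u^{2}\right)^{2}} \, du = - \frac{7 \pi}{2 a^{2}},$$
so $\int_{0}^{\infty} \frac{7}{\left(a^{2} + u^{2}\right)^{2}} \, du = \frac{7 \pi}{4 a^{3}}$.

Setting $a = \frac{5}{3}$:
$$I = \frac{189 \pi}{500}.$$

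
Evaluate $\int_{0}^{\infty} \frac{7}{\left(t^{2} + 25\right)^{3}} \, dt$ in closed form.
$\frac{21 \pi}{50000}$

Recall the elementary integral
$$J(a) = \int_{0}^{\infty} \frac{7}{a^{2} + t^{2}} \, dt = \frac{7 \pi}{2 a}.$$

Differentiating under the integral sign with respect to $a$,
$$\frac{dJ}{da} = \int_{0}^{\infty} - \frac{14 a}{\left(a^{2} + t^{2}\right)^{2}} \, dt = - \frac{7 \pi}{2 a^{2}},$$
so $\int_{0}^{\infty} \frac{7}{\left(a^{2} + t^{2}\right)^{2}} \, dt = \frac{7 \pi}{4 a^{3}}$.

Repeating — each differentiation of $1/(t^2+a^2)^j$ produces $-2ja/(t^2+a^2)^{j+1}$ — and dividing through by $-2ja$ at each step yields, after $2$ differentiations in total,
$$\int_{0}^{\infty} \frac{7}{\left(a^{2} + t^{2}\right)^{3}} \, dt = \frac{21 \pi}{16 a^{5}}.$$

Setting $a = 5$:
$$I = \frac{21 \pi}{50000}.$$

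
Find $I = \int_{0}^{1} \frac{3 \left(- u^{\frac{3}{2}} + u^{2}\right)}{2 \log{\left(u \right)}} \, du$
$\log{\left(\frac{6 \sqrt{30}}{25} \right)}$

Consider the one-parameter family: let $I(a) = \int_{0}^{1} \frac{3 \left(- u^{\frac{3}{2}} + u^{a}\right)}{2 \log{\left(u \right)}} \, du$.

Since $\dfrac{\partial}{\partial a}\,u^{a} = u^{a} \ln u$, the $\ln u$ in the denominator cancels and
$$\frac{dI}{da} = \int_{0}^{1} \frac{3}{2} u^{a} \, du = \frac{3}{2} \left[\frac{u^{a+1}}{a+1}\right]_0^1 = \frac{3}{2 \left(a + 1\right)}.$$

Integrating with respect to $a$ gives $I(a) = \log{\left(\frac{2 \sqrt{10} \left(a + 1\right)^{\frac{3}{2}}}{25} \right)} + C$.

At $a = \frac{3}{2}$ the integrand is identically $0$, so $I(\frac{3}{2}) = 0$. The closed form gives $0$, hence $C = 0$.

Setting $a = 2$:
$$I = \log{\left(\frac{6 \sqrt{30}}{25} \right)}.$$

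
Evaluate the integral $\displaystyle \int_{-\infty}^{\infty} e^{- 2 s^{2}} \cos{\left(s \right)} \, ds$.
$\frac{\sqrt{2} \sqrt{\pi}}{2 e^{\frac{1}{8}}}$

Define $I(b) = \int_{-\infty}^{\infty} e^{- 2 s^{2}} \cos{\left(b s \right)} \, ds$.

Differentiating under the integral sign,
$$I'(b) = \int_{-\infty}^{\infty} - s e^{- 2 s^{2}} \sin{\left(b s \right)} \, ds.$$

Integrate $\int_{-\infty}^{\infty} s \sin(b s)\, e^{- 2 s^{2}}\, ds$ by parts with $u = \sin(b s)$ and $dv = s\, e^{- 2 s^{2}}\, ds$, giving $v = - \frac{e^{- 2 s^{2}}}{4}$. The boundary term vanishes and
$$\int_{-\infty}^{\infty} s \sin(b s)\, e^{- 2 s^{2}}\, ds = \frac{b}{4} \int_{-\infty}^{\infty} \cos(b s)\, e^{- 2 s^{2}}\, ds,$$
so $I'(b) = - \frac{b}{4}\, I(b)$.

This is a separable first-order ODE; solving with the initial condition $I(0) = \int_{-\infty}^{\infty} e^{- 2 s^{2}}\,ds = \frac{\sqrt{2} \sqrt{\pi}}{2}$ gives
$$I(b) = \frac{\sqrt{2} \sqrt{\pi} e^{- \frac{b^{2}}{8}}}{2}.$$

Setting $b = 1$:
$$I = \frac{\sqrt{2} \sqrt{\pi}}{2 e^{\frac{1}{8}}}.$$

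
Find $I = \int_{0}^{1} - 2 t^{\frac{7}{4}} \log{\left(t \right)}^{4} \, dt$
$- \frac{49152}{161051}$

Consider the simpler parametrised integral
$$J(a) = \int_{0}^{1} - 2 t^{a} \, dt = - \frac{2}{a + 1}.$$

Differentiating under the integral sign brings down a factor of $\ln t$:
$$\frac{dJ}{da} = \int_{0}^{1} - 2 t^{a} \log{\left(t \right)} \, dt = \frac{2}{\left(a + 1\right)^{2}}.$$

Repeating $4$ times in total — each differentiation brings down another $\ln t$ — gives
$$\frac{d^{4}J}{da^{4}} = \int_{0}^{1} - 2 t^{a} \log{\left(t \right)}^{4} \, dt = - \frac{48}{\left(a + 1\right)^{5}},$$
and the integrand here is exactly the target integrand, so $I = - \frac{48}{\left(a + 1\right)^{5}}$.

Setting $a = \frac{7}{4}$:
$$I = - \frac{49152}{161051}.$$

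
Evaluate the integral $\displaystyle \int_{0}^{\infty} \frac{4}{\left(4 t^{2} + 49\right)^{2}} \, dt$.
$\frac{\pi}{686}$

Recall the elementary integral
$$J(a) = \int_{0}^{\infty} \frac{1}{4 \left(a^{2} + t^{2}\right)} \, dt = \frac{\pi}{8 a}.$$

Differentiating under the integral sign with respect to $a$,
$$\frac{dJ}{da} = \int_{0}^{\infty} - \frac{a}{2 \left(a^{2} + t^{2}\right)^{2}} \, dt = - \frac{\pi}{8 a^{2}},$$
so $\int_{0}^{\infty} \frac{1}{4 \left(a^{2} + t^{2}\right)^{2}} \, dt = \frac{\pi}{16 a^{3}}$.

Setting $a = \frac{7}{2}$:
$$I = \frac{\pi}{686}.$$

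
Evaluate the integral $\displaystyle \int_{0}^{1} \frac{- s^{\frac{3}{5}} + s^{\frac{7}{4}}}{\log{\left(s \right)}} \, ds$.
$- \log{\left(\frac{32}{55} \right)}$

Consider the one-parameter family: let $I(a) = \int_{0}^{1} \frac{s^{\frac{7}{4}} - s^{a}}{\log{\left(s \right)}} \, ds$.

Since $\dfrac{\partial}{\partial a}\,s^{a} = s^{a} \ln s$, the $\ln s$ in the denominator cancels and
$$\frac{dI}{da} = \int_{0}^{1} -1 s^{a} \, ds = -1 \left[\frac{s^{a+1}}{a+1}\right]_0^1 = - \frac{1}{a + 1}.$$

Integrating with respect to $a$ gives $I(a) = - \log{\left(\frac{4 a}{11} + \frac{4}{11} \right)} + C$.

At $a = \frac{7}{4}$ the integrand is identically $0$, so $I(\frac{7}{4}) = 0$. The closed form gives $0$, hence $C = 0$.

Setting $a = \frac{3}{5}$:
$$I = - \log{\left(\frac{32}{55} \right)}.$$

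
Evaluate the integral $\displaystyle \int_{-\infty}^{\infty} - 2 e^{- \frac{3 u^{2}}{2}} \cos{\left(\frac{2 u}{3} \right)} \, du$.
$- \frac{2 \sqrt{6} \sqrt{\pi}}{3 e^{\frac{2}{27}}}$

Let $b$ denote the cosine frequency and define $I(b) = \int_{-\infty}^{\infty} - 2 e^{- \frac{3 u^{2}}{2}} \cos{\left(b u \right)} \, du$.

Differentiating under the integral sign,
$$I'(b) = \int_{-\infty}^{\infty} 2 u e^{- \frac{3 u^{2}}{2}} \sin{\left(b u \right)} \, du.$$

Integrate $\int_{-\infty}^{\infty} u \sin(b u)\, e^{- \frac{3 u^{2}}{2}}\, du$ by parts with $w = \sin(b u)$ and $dv = u\, e^{- \frac{3 u^{2}}{2}}\, du$, giving $v = - \frac{e^{- \frac{3 u^{2}}{2}}}{3}$. The boundary term vanishes and
$$\int_{-\infty}^{\infty} u \sin(b u)\, e^{- \frac{3 u^{2}}{2}}\, du = \frac{b}{3} \int_{-\infty}^{\infty} \cos(b u)\, e^{- \frac{3 u^{2}}{2}}\, du,$$
so $I'(b) = - \frac{b}{3}\, I(b)$.

This is a separable first-order ODE; solving with the initial condition $I(0) = \int_{-\infty}^{\infty} - 2 e^{- \frac{3 u^{2}}{2}}\,du = - \frac{2 \sqrt{6} \sqrt{\pi}}{3}$ gives
$$I(b) = - \frac{2 \sqrt{6} \sqrt{\pi} e^{- \frac{b^{2}}{6}}}{3}.$$

Setting $b = \frac{2}{3}$:
$$I = - \frac{2 \sqrt{6} \sqrt{\pi}}{3 e^{\frac{2}{27}}}.$$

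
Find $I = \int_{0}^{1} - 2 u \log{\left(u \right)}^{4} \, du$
$- \frac{3}{2}$

Consider the simpler parametrised integral
$$J(a) = \int_{0}^{1} - 2 u^{a} \, du = - \frac{2}{a + 1}.$$

Differentiating under the integral sign brings down a factor of $\ln u$:
$$\frac{dJ}{da} = \int_{0}^{1} - 2 u^{a} \log{\left(u \right)} \, du = \frac{2}{\left(a + 1\right)^{2}}.$$

Repeating $4$ times in total — each differentiation brings down another $\ln u$ — gives
$$\frac{d^{4}J}{da^{4}} = \int_{0}^{1} - 2 u^{a} \log{\left(u \right)}^{4} \, du = - \frac{48}{\left(a + 1\right)^{5}},$$
and the integrand here is exactly the target integrand, so $I = - \frac{48}{\left(a + 1\right)^{5}}$.

Setting $a = 1$:
$$I = - \frac{3}{2}.$$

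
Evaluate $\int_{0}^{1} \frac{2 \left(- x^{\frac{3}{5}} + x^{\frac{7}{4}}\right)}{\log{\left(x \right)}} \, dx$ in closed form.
$- \log{\left(\frac{1024}{3025} \right)}$

Replace the exponent $\frac{3}{5}$ by a parameter $a$: let $I(a) = \int_{0}^{1} \frac{2 \left(x^{\frac{7}{4}} - x^{a}\right)}{\log{\left(x \right)}} \, dx$.

Since $\dfrac{\partial}{\partial a}\,x^{a} = x^{a} \ln x$, the $\ln x$ in the denominator cancels and
$$\frac{dI}{da} = \int_{0}^{1} -2 x^{a} \, dx = -2 \left[\frac{x^{a+1}}{a+1}\right]_0^1 = - \frac{2}{a + 1}.$$

Integrating with respect to $a$ gives $I(a) = - \log{\left(\frac{16 \left(a + 1\right)^{2}}{121} \right)} + C$.

At $a = \frac{7}{4}$ the integrand is identically $0$, so $I(\frac{7}{4}) = 0$. The closed form gives $0$, hence $C = 0$.

Setting $a = \frac{3}{5}$:
$$I = - \log{\left(\frac{1024}{3025} \right)}.$$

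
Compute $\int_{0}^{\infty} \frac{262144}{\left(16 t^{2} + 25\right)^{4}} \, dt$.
$\frac{2048 \pi}{15625}$

Begin with the known result
$$J(a) = \int_{0}^{\infty} \frac{4}{a^{2} + t^{2}} \, dt = \frac{2 \pi}{a}.$$

Differentiating under the integral sign with respect to $a$,
$$\frac{dJ}{da} = \int_{0}^{\infty} - \frac{8 a}{\left(a^{2} + t^{2}\right)^{2}} \, dt = - \frac{2 \pi}{a^{2}},$$
so $\int_{0}^{\infty} \frac{4}{\left(a^{2} + t^{2}\right)^{2}} \, dt = \frac{\pi}{a^{3}}$.

Repeating — each differentiation of $1/(t^2+a^2)^j$ produces $-2ja/(t^2+a^2)^{j+1}$ — and dividing through by $-2ja$ at each step yields, after $3$ differentiations in total,
$$\int_{0}^{\infty} \frac{4}{\left(a^{2} + t^{2}\right)^{4}} \, dt = \frac{5 \pi}{8 a^{7}}.$$

Setting $a = \frac{5}{4}$:
$$I = \frac{2048 \pi}{15625}.$$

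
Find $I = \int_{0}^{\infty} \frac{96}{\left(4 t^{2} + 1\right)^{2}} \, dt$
$12 \pi$

Start from the standard arctangent integral
$$J(a) = \int_{0}^{\infty} \frac{6}{a^{2} + t^{2}} \, dt = \frac{3 \pi}{a}.$$

Differentiating under the integral sign with respect to $a$,
$$\frac{dJ}{da} = \int_{0}^{\infty} - \frac{12 a}{\left(a^{2} + t^{2}\right)^{2}} \, dt = - \frac{3 \pi}{a^{2}},$$
so $\int_{0}^{\infty} \frac{6}{\left(a^{2} + t^{2}\right)^{2}} \, dt = \frac{3 \pi}{2 a^{3}}$.

Setting $a = \frac{1}{2}$:
$$I = 12 \pi.$$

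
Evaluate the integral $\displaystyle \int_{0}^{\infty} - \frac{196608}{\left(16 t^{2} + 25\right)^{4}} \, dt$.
$- \frac{1536 \pi}{15625}$

Start from the standard arctangent integral
$$J(a) = \int_{0}^{\infty} - \frac{3}{a^{2} + t^{2}} \, dt = - \frac{3 \pi}{2 a}.$$

Differentiating under the integral sign with respect to $a$,
$$\frac{dJ}{da} = \int_{0}^{\infty} \frac{6 a}{\left(a^{2} + t^{2}\right)^{2}} \, dt = \frac{3 \pi}{2 a^{2}},$$
so $\int_{0}^{\infty} - \frac{3}{\left(a^{2} + t^{2}\right)^{2}} \, dt = - \frac{3 \pi}{4 a^{3}}$.

Repeating — each differentiation of $1/(t^2+a^2)^j$ produces $-2ja/(t^2+a^2)^{j+1}$ — and dividing through by $-2ja$ at each step yields, after $3$ differentiations in total,
$$\int_{0}^{\infty} - \frac{3}{\left(a^{2} + t^{2}\right)^{4}} \, dt = - \frac{15 \pi}{32 a^{7}}.$$

Setting $a = \frac{5}{4}$:
$$I = - \frac{1536 \pi}{15625}.$$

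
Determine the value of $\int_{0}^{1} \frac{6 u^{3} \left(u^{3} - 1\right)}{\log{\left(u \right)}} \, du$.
$\log{\left(\frac{117649}{4096} \right)}$

Replace the exponent $3$ by a parameter $a$: let $I(a) = \int_{0}^{1} \frac{6 \left(u^{6} - u^{a}\right)}{\log{\left(u \right)}} \, du$.

Since $\dfrac{\partial}{\partial a}\,u^{a} = u^{a} \ln u$, the $\ln u$ in the denominator cancels and
$$\frac{dI}{da} = \int_{0}^{1} -6 u^{a} \, du = -6 \left[\frac{u^{a+1}}{a+1}\right]_0^1 = - \frac{6}{a + 1}.$$

Integrating with respect to $a$ gives $I(a) = \log{\left(\frac{117649}{\left(a + 1\right)^{6}} \right)} + C$.

At $a = 6$ the integrand is identically $0$, so $I(6) = 0$. The closed form gives $0$, hence $C = 0$.

Setting $a = 3$:
$$I = \log{\left(\frac{117649}{4096} \right)}.$$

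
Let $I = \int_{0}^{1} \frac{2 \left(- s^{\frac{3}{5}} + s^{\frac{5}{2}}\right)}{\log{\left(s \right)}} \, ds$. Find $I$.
$\log{\left(\frac{1225}{256} \right)}$

Introduce a parameter $a$ in the exponent: let $I(a) = \int_{0}^{1} \frac{2 \left(- s^{\frac{3}{5}} + s^{a}\right)}{\log{\left(s \right)}} \, ds$.

Since $\dfrac{\partial}{\partial a}\,s^{a} = s^{a} \ln s$, the $\ln s$ in the denominator cancels and
$$\frac{dI}{da} = \int_{0}^{1} 2 s^{a} \, ds = 2 \left[\frac{s^{a+1}}{a+1}\right]_0^1 = \frac{2}{a + 1}.$$

Integrating with respect to $a$ gives $I(a) = \log{\left(\frac{25 \left(a + 1\right)^{2}}{64} \right)} + C$.

At $a = \frac{3}{5}$ the integrand is identically $0$, so $I(\frac{3}{5}) = 0$. The closed form gives $0$, hence $C = 0$.

Setting $a = \frac{5}{2}$:
$$I = \log{\left(\frac{1225}{256} \right)}.$$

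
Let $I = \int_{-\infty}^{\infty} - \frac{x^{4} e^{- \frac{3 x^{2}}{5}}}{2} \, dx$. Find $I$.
$- \frac{25 \sqrt{15} \sqrt{\pi}}{72}$

Begin with the known integral
$$J(a) = \int_{-\infty}^{\infty} - \frac{e^{- a x^{2}}}{2} \, dx = - \frac{\sqrt{\pi}}{2 \sqrt{a}}.$$

Differentiating under the integral sign brings down a factor of $(-x^2)$:
$$\frac{dJ}{da} = \int_{-\infty}^{\infty} \frac{x^{2} e^{- a x^{2}}}{2} \, dx = \frac{\sqrt{\pi}}{4 a^{\frac{3}{2}}}.$$

Repeating twice in total — each differentiation brings down another $(-x^2)$ — gives
$$\frac{d^{2}J}{da^{2}} = \int_{-\infty}^{\infty} - \frac{x^{4} e^{- a x^{2}}}{2} \, dx = - \frac{3 \sqrt{\pi}}{8 a^{\frac{5}{2}}},$$
and the integrand here is exactly the target integrand, so $I = - \frac{3 \sqrt{\pi}}{8 a^{\frac{5}{2}}}$.

Setting $a = \frac{3}{5}$:
$$I = - \frac{25 \sqrt{15} \sqrt{\pi}}{72}.$$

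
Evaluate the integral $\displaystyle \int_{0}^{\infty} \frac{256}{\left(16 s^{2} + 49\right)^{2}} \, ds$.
$\frac{16 \pi}{343}$

Begin with the known result
$$J(a) = \int_{0}^{\infty} \frac{1}{a^{2} + s^{2}} \, ds = \frac{\pi}{2 a}.$$

Differentiating under the integral sign with respect to $a$,
$$\frac{dJ}{da} = \int_{0}^{\infty} - \frac{2 a}{\left(a^{2} + s^{2}\right)^{2}} \, ds = - \frac{\pi}{2 a^{2}},$$
so $\int_{0}^{\infty} \frac{1}{\left(a^{2} + s^{2}\right)^{2}} \, ds = \frac{\pi}{4 a^{3}}$.

Setting $a = \frac{7}{4}$:
$$I = \frac{16 \pi}{343}.$$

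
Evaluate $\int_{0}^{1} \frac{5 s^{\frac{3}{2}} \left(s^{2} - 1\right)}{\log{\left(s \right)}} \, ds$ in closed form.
$- \log{\left(\frac{3125}{59049} \right)}$

Introduce a parameter $a$ in the exponent: let $I(a) = \int_{0}^{1} \frac{5 \left(s^{\frac{7}{2}} - s^{a}\right)}{\log{\left(s \right)}} \, ds$.

Since $\dfrac{\partial}{\partial a}\,s^{a} = s^{a} \ln s$, the $\ln s$ in the denominator cancels and
$$\frac{dI}{da} = \int_{0}^{1} -5 s^{a} \, ds = -5 \left[\frac{s^{a+1}}{a+1}\right]_0^1 = - \frac{5}{a + 1}.$$

Integrating with respect to $a$ gives $I(a) = - \log{\left(\frac{32 \left(a + 1\right)^{5}}{59049} \right)} + C$.

At $a = \frac{7}{2}$ the integrand is identically $0$, so $I(\frac{7}{2}) = 0$. The closed form gives $0$, hence $C = 0$.

Setting $a = \frac{3}{2}$:
$$I = - \log{\left(\frac{3125}{59049} \right)}.$$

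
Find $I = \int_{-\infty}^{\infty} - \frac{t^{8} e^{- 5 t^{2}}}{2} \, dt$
$- \frac{21 \sqrt{5} \sqrt{\pi}}{20000}$

Start from the elementary integral
$$J(a) = \int_{-\infty}^{\infty} - \frac{e^{- a t^{2}}}{2} \, dt = - \frac{\sqrt{\pi}}{2 \sqrt{a}}.$$

Differentiating under the integral sign brings down a factor of $(-t^2)$:
$$\frac{dJ}{da} = \int_{-\infty}^{\infty} \frac{t^{2} e^{- a t^{2}}}{2} \, dt = \frac{\sqrt{\pi}}{4 a^{\frac{3}{2}}}.$$

Repeating $4$ times in total — each differentiation brings down another $(-t^2)$ — gives
$$\frac{d^{4}J}{da^{4}} = \int_{-\infty}^{\infty} - \frac{t^{8} e^{- a t^{2}}}{2} \, dt = - \frac{105 \sqrt{\pi}}{32 a^{\frac{9}{2}}},$$
and the integrand here is exactly the target integrand, so $I = - \frac{105 \sqrt{\pi}}{32 a^{\frac{9}{2}}}$.

Setting $a = 5$:
$$I = - \frac{21 \sqrt{5} \sqrt{\pi}}{20000}.$$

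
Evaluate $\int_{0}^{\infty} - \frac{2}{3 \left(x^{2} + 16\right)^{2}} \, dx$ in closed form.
$- \frac{\pi}{384}$

Start from the standard arctangent integral
$$J(a) = \int_{0}^{\infty} - \frac{2}{3 \left(a^{2} + x^{2}\right)} \, dx = - \frac{\pi}{3 a}.$$

Differentiating under the integral sign with respect to $a$,
$$\frac{dJ}{da} = \int_{0}^{\infty} \frac{4 a}{3 \left(a^{2} + x^{2}\right)^{2}} \, dx = \frac{\pi}{3 a^{2}},$$
so $\int_{0}^{\infty} - \frac{2}{3 \left(a^{2} + x^{2}\right)^{2}} \, dx = - \frac{\pi}{6 a^{3}}$.

Setting $a = 4$:
$$I = - \frac{\pi}{384}.$$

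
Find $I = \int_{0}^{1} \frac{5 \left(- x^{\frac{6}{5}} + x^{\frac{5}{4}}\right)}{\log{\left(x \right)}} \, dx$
$\log{\left(\frac{184528125}{164916224} \right)}$

Consider the one-parameter family: let $I(a) = \int_{0}^{1} \frac{5 \left(- x^{\frac{6}{5}} + x^{a}\right)}{\log{\left(x \right)}} \, dx$.

Since $\dfrac{\partial}{\partial a}\,x^{a} = x^{a} \ln x$, the $\ln x$ in the denominator cancels and
$$\frac{dI}{da} = \int_{0}^{1} 5 x^{a} \, dx = 5 \left[\frac{x^{a+1}}{a+1}\right]_0^1 = \frac{5}{a + 1}.$$

Integrating with respect to $a$ gives $I(a) = \log{\left(\frac{3125 \left(a + 1\right)^{5}}{161051} \right)} + C$.

At $a = \frac{6}{5}$ the integrand is identically $0$, so $I(\frac{6}{5}) = 0$. The closed form gives $0$, hence $C = 0$.

Setting $a = \frac{5}{4}$:
$$I = \log{\left(\frac{184528125}{164916224} \right)}.$$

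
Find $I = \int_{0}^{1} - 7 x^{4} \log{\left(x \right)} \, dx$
$\frac{7}{25}$

Consider the simpler parametrised integral
$$J(a) = \int_{0}^{1} - 7 x^{a} \, dx = - \frac{7}{a + 1}.$$

Differentiating under the integral sign brings down a factor of $\ln x$:
$$\frac{dJ}{da} = \int_{0}^{1} - 7 x^{a} \log{\left(x \right)} \, dx = \frac{7}{\left(a + 1\right)^{2}}.$$

The integral on the left is $I$, so $I = \frac{7}{\left(a + 1\right)^{2}}$.

Setting $a = 4$:
$$I = \frac{7}{25}.$$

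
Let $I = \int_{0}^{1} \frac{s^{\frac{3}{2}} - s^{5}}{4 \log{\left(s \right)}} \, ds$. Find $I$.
$- \frac{\log{\left(6 \right)}}{4} - \frac{\log{\left(2 \right)}}{4} + \frac{\log{\left(5 \right)}}{4}$

Introduce a parameter $a$ in the exponent: let $I(a) = \int_{0}^{1} \frac{- s^{5} + s^{a}}{4 \log{\left(s \right)}} \, ds$.

Since $\dfrac{\partial}{\partial a}\,s^{a} = s^{a} \ln s$, the $\ln s$ in the denominator cancels and
$$\frac{dI}{da} = \int_{0}^{1} \frac{1}{4} s^{a} \, ds = \frac{1}{4} \left[\frac{s^{a+1}}{a+1}\right]_0^1 = \frac{1}{4 \left(a + 1\right)}.$$

Integrating with respect to $a$ gives $I(a) = \frac{\log{\left(a + 1 \right)}}{4} - \frac{\log{\left(6 \right)}}{4} + C$.

At $a = 5$ the integrand is identically $0$, so $I(5) = 0$. The closed form gives $0$, hence $C = 0$.

Setting $a = \frac{3}{2}$:
$$I = - \frac{\log{\left(6 \right)}}{4} - \frac{\log{\left(2 \right)}}{4} + \frac{\log{\left(5 \right)}}{4}.$$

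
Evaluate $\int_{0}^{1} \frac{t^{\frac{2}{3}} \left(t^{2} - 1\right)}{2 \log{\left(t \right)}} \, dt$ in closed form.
$- \frac{\log{\left(5 \right)}}{2} + \frac{\log{\left(11 \right)}}{2}$

Introduce a parameter $a$ in the exponent: let $I(a) = \int_{0}^{1} \frac{t^{\frac{8}{3}} - t^{a}}{2 \log{\left(t \right)}} \, dt$.

Since $\dfrac{\partial}{\partial a}\,t^{a} = t^{a} \ln t$, the $\ln t$ in the denominator cancels and
$$\frac{dI}{da} = \int_{0}^{1} - \frac{1}{2} t^{a} \, dt = - \frac{1}{2} \left[\frac{t^{a+1}}{a+1}\right]_0^1 = - \frac{1}{2 a + 2}.$$

Integrating with respect to $a$ gives $I(a) = - \frac{\log{\left(a + 1 \right)}}{2} - \frac{\log{\left(3 \right)}}{2} + \frac{\log{\left(11 \right)}}{2} + C$.

At $a = \frac{8}{3}$ the integrand is identically $0$, so $I(\frac{8}{3}) = 0$. The closed form gives $0$, hence $C = 0$.

Setting $a = \frac{2}{3}$:
$$I = - \frac{\log{\left(5 \right)}}{2} + \frac{\log{\left(11 \right)}}{2}.$$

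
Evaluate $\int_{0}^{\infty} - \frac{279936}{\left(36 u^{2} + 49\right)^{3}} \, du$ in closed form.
$- \frac{8748 \pi}{16807}$

Start from the standard arctangent integral
$$J(a) = \int_{0}^{\infty} - \frac{6}{a^{2} + u^{2}} \, du = - \frac{3 \pi}{a}.$$

Differentiating under the integral sign with respect to $a$,
$$\frac{dJ}{da} = \int_{0}^{\infty} \frac{12 a}{\left(a^{2} + u^{2}\right)^{2}} \, du = \frac{3 \pi}{a^{2}},$$
so $\int_{0}^{\infty} - \frac{6}{\left(a^{2} + u^{2}\right)^{2}} \, du = - \frac{3 \pi}{2 a^{3}}$.

Repeating — each differentiation of $1/(u^2+a^2)^j$ produces $-2ja/(u^2+a^2)^{j+1}$ — and dividing through by $-2ja$ at each step yields, after $2$ differentiations in total,
$$\int_{0}^{\infty} - \frac{6}{\left(a^{2} + u^{2}\right)^{3}} \, du = - \frac{9 \pi}{8 a^{5}}.$$

Setting $a = \frac{7}{6}$:
$$I = - \frac{8748 \pi}{16807}.$$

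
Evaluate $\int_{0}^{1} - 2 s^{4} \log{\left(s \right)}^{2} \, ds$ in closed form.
$- \frac{4}{125}$

Start from the elementary integral
$$J(a) = \int_{0}^{1} - 2 s^{a} \, ds = - \frac{2}{a + 1}.$$

Differentiating under the integral sign brings down a factor of $\ln s$:
$$\frac{dJ}{da} = \int_{0}^{1} - 2 s^{a} \log{\left(s \right)} \, ds = \frac{2}{\left(a + 1\right)^{2}}.$$

Repeating twice in total — each differentiation brings down another $\ln s$ — gives
$$\frac{d^{2}J}{da^{2}} = \int_{0}^{1} - 2 s^{a} \log{\left(s \right)}^{2} \, ds = - \frac{4}{\left(a + 1\right)^{3}},$$
and the integrand here is exactly the target integrand, so $I = - \frac{4}{\left(a + 1\right)^{3}}$.

Setting $a = 4$:
$$I = - \frac{4}{125}.$$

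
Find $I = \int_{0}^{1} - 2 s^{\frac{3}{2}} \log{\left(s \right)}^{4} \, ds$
$- \frac{1536}{3125}$

Consider the simpler parametrised integral
$$J(a) = \int_{0}^{1} - 2 s^{a} \, ds = - \frac{2}{a + 1}.$$

Differentiating under the integral sign brings down a factor of $\ln s$:
$$\frac{dJ}{da} = \int_{0}^{1} - 2 s^{a} \log{\left(s \right)} \, ds = \frac{2}{\left(a + 1\right)^{2}}.$$

Repeating $4$ times in total — each differentiation brings down another $\ln s$ — gives
$$\frac{d^{4}J}{da^{4}} = \int_{0}^{1} - 2 s^{a} \log{\left(s \right)}^{4} \, ds = - \frac{48}{\left(a + 1\right)^{5}},$$
and the integrand here is exactly the target integrand, so $I = - \frac{48}{\left(a + 1\right)^{5}}$.

Setting $a = \frac{3}{2}$:
$$I = - \frac{1536}{3125}.$$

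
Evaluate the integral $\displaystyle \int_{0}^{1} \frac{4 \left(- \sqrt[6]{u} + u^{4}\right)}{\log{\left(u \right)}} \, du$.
$\log{\left(\frac{810000}{2401} \right)}$

Replace the exponent $4$ by a parameter $a$: let $I(a) = \int_{0}^{1} \frac{4 \left(- \sqrt[6]{u} + u^{a}\right)}{\log{\left(u \right)}} \, du$.

Since $\dfrac{\partial}{\partial a}\,u^{a} = u^{a} \ln u$, the $\ln u$ in the denominator cancels and
$$\frac{dI}{da} = \int_{0}^{1} 4 u^{a} \, du = 4 \left[\frac{u^{a+1}}{a+1}\right]_0^1 = \frac{4}{a + 1}.$$

Integrating with respect to $a$ gives $I(a) = \log{\left(\frac{1296 \left(a + 1\right)^{4}}{2401} \right)} + C$.

At $a = \frac{1}{6}$ the integrand is identically $0$, so $I(\frac{1}{6}) = 0$. The closed form gives $0$, hence $C = 0$.

Setting $a = 4$:
$$I = \log{\left(\frac{810000}{2401} \right)}.$$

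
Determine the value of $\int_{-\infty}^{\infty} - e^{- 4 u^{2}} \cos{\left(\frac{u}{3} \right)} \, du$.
$- \frac{\sqrt{\pi}}{2 e^{\frac{1}{144}}}$

Define $I(b) = \int_{-\infty}^{\infty} - e^{- 4 u^{2}} \cos{\left(b u \right)} \, du$.

Differentiating under the integral sign,
$$I'(b) = \int_{-\infty}^{\infty} u e^{- 4 u^{2}} \sin{\left(b u \right)} \, du.$$

Integrate $\int_{-\infty}^{\infty} u \sin(b u)\, e^{- 4 u^{2}}\, du$ by parts with $w = \sin(b u)$ and $dv = u\, e^{- 4 u^{2}}\, du$, giving $v = - \frac{e^{- 4 u^{2}}}{8}$. The boundary term vanishes and
$$\int_{-\infty}^{\infty} u \sin(b u)\, e^{- 4 u^{2}}\, du = \frac{b}{8} \int_{-\infty}^{\infty} \cos(b u)\, e^{- 4 u^{2}}\, du,$$
so $I'(b) = - \frac{b}{8}\, I(b)$.

This is a separable first-order ODE; solving with the initial condition $I(0) = \int_{-\infty}^{\infty} - e^{- 4 u^{2}}\,du = - \frac{\sqrt{\pi}}{2}$ gives
$$I(b) = - \frac{\sqrt{\pi} e^{- \frac{b^{2}}{16}}}{2}.$$

Setting $b = \frac{1}{3}$:
$$I = - \frac{\sqrt{\pi}}{2 e^{\frac{1}{144}}}.$$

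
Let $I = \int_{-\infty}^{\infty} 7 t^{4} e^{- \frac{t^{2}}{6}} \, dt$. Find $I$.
$189 \sqrt{6} \sqrt{\pi}$

Consider the simpler parametrised integral
$$J(a) = \int_{-\infty}^{\infty} 7 e^{- a t^{2}} \, dt = \frac{7 \sqrt{\pi}}{\sqrt{a}}.$$

Differentiating under the integral sign brings down a factor of $(-t^2)$:
$$\frac{dJ}{da} = \int_{-\infty}^{\infty} - 7 t^{2} e^{- a t^{2}} \, dt = - \frac{7 \sqrt{\pi}}{2 a^{\frac{3}{2}}}.$$

Repeating twice in total — each differentiation brings down another $(-t^2)$ — gives
$$\frac{d^{2}J}{da^{2}} = \int_{-\infty}^{\infty} 7 t^{4} e^{- a t^{2}} \, dt = \frac{21 \sqrt{\pi}}{4 a^{\frac{5}{2}}},$$
and the integrand here is exactly the target integrand, so $I = \frac{21 \sqrt{\pi}}{4 a^{\frac{5}{2}}}$.

Setting $a = \frac{1}{6}$:
$$I = 189 \sqrt{6} \sqrt{\pi}.$$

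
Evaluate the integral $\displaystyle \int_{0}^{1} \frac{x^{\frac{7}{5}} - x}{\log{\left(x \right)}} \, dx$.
$- \log{\left(5 \right)} + \log{\left(6 \right)}$

Replace the exponent $1$ by a parameter $a$: let $I(a) = \int_{0}^{1} \frac{x^{\frac{7}{5}} - x^{a}}{\log{\left(x \right)}} \, dx$.

Since $\dfrac{\partial}{\partial a}\,x^{a} = x^{a} \ln x$, the $\ln x$ in the denominator cancels and
$$\frac{dI}{da} = \int_{0}^{1} -1 x^{a} \, dx = -1 \left[\frac{x^{a+1}}{a+1}\right]_0^1 = - \frac{1}{a + 1}.$$

Integrating with respect to $a$ gives $I(a) = - \log{\left(\frac{5 a}{12} + \frac{5}{12} \right)} + C$.

At $a = \frac{7}{5}$ the integrand is identically $0$, so $I(\frac{7}{5}) = 0$. The closed form gives $0$, hence $C = 0$.

Setting $a = 1$:
$$I = - \log{\left(5 \right)} + \log{\left(6 \right)}.$$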